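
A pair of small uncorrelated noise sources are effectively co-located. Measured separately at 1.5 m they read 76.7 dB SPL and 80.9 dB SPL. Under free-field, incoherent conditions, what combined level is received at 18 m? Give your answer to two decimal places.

Combined at 1.5 m: 10·log₁₀(10^(76.7/10)+10^(80.9/10)) = 82.299 dB SPL.
Then apply −20·log₁₀(18/1.5) = -21.584 dB → 60.72 dB SPL.

60.72 dB SPL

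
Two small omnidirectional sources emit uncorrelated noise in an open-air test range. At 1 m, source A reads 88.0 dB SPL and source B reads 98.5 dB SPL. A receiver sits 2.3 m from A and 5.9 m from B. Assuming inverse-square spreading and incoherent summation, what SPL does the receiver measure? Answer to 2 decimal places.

At the listener: L_A = 88.0 − 20·log₁₀(2.3) = 80.765 dB; L_B = 98.5 − 20·log₁₀(5.9) = 83.083 dB.
Combined: 10·log₁₀(10^(80.765/10)+10^(83.083/10)) = 85.09 dB SPL.

85.09 dB SPL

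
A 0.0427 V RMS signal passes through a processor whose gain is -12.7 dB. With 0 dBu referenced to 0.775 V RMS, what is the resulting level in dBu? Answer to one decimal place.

-37.9 dBu

Input level: 20·log₁₀(0.0427/0.775) = -25.18 dBu.
Output: -25.18 − 12.7 = -37.9 dBu.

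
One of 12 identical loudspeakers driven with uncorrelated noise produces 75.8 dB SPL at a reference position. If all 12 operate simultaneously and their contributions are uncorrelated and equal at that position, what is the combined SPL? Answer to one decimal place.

12 equal incoherent sources raise the level by 10·log₁₀(12) = 10.79 dB.
L_total = 75.8 + 10.79 = 86.6 dB SPL.

86.6 dB SPL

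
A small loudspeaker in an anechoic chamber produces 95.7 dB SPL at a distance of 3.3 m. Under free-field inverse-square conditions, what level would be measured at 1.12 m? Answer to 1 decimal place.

105.1 dB SPL

Inverse-square spreading gives ΔL = −20·log₁₀(d₂/d₁).
ΔL = −20·log₁₀(1.12/3.3) = 9.39 dB, so L₂ = 95.7 + (9.39) = 105.1 dB SPL.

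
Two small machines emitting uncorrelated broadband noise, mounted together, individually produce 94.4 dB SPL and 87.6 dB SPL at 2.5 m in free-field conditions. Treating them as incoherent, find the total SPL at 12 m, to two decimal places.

81.60 dB SPL

Combined at 2.5 m: 10·log₁₀(10^(94.4/10)+10^(87.6/10)) = 95.224 dB SPL.
Then apply −20·log₁₀(12/2.5) = -13.625 dB → 81.60 dB SPL.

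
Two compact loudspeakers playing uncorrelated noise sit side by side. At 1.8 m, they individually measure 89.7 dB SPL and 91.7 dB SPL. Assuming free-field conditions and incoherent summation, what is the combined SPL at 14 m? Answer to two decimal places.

Combined at 1.8 m: 10·log₁₀(10^(89.7/10)+10^(91.7/10)) = 93.824 dB SPL.
Then apply −20·log₁₀(14/1.8) = -17.817 dB → 76.01 dB SPL.

76.01 dB SPL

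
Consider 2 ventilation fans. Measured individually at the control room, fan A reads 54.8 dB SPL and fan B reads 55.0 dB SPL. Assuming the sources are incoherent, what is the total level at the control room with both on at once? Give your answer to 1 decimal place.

Add the sources as powers (linear), then convert back to dB:
L_total = 10·log₁₀(10^(54.8/10) + 10^(55.0/10)) = 10·log₁₀(618200) = 57.9 dB SPL.

57.9 dB SPL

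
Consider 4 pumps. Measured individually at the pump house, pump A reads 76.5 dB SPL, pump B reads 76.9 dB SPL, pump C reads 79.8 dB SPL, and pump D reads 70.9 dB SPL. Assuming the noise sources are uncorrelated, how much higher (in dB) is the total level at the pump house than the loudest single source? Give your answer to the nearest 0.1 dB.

Uncorrelated sources add in intensity (power), not in dB.
L_total = 10·log₁₀(10^(76.5/10) + 10^(76.9/10) + 10^(79.8/10) + 10^(70.9/10)) = 83.04 dB SPL.
Excess over the loudest (79.8 dB): 83.04 − 79.8 = 3.2 dB.

3.2 dB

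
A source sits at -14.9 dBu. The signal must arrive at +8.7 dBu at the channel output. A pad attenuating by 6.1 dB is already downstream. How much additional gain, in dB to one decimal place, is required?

29.7 dB

The required make-up gain is the shortfall in the dB sum.
G = +8.7 − (-14.9) + 6.1 = 29.7 dB.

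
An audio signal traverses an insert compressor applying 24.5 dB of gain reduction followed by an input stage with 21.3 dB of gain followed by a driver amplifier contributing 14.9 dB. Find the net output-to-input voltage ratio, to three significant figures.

3.85

Net gain = (−24.5) + 21.3 + 14.9 = 11.7 dB.
Voltage ratio = 10^(11.7/20) = 3.85.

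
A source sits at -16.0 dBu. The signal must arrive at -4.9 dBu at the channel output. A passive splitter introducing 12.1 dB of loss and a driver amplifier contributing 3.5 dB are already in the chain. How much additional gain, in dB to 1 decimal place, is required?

19.7 dB

The required make-up gain is the shortfall in the dB sum.
G = -4.9 − (-16.0) + 12.1 − 3.5 = 19.7 dB.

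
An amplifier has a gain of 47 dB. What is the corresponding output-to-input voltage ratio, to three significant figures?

224

Voltage ratio = 10^(dB/20).
10^(47/20) = 10^(2.350) = 224.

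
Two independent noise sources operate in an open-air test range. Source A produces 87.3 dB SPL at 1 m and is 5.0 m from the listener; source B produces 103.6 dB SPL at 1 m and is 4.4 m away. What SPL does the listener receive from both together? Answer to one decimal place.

90.8 dB SPL

At the listener: L_A = 87.3 − 20·log₁₀(5.0) = 73.32 dB; L_B = 103.6 − 20·log₁₀(4.4) = 90.73 dB.
Combined: 10·log₁₀(10^(73.32/10)+10^(90.73/10)) = 90.8 dB SPL.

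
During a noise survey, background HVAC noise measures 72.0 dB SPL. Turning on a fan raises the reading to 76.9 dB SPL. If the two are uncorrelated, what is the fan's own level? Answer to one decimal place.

Subtract intensities: L_src = 10·log₁₀(10^(L_total/10) − 10^(L_bg/10)).
L_src = 10·log₁₀(10^(76.9/10) − 10^(72.0/10)) = 10·log₁₀(33130000) = 75.2 dB SPL.

75.2 dB SPL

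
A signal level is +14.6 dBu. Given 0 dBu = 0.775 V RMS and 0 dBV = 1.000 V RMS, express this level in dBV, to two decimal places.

+12.39 dBV

The offset between the scales is 20·log₁₀(0.775/1.000) = −2.214 dB.
So dBV = +14.6 − 2.214 = +12.39 dBV.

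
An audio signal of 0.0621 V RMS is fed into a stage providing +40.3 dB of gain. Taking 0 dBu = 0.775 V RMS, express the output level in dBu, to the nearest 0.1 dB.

Input level: 20·log₁₀(0.0621/0.775) = -21.92 dBu.
Output: -21.92 + 40.3 = +18.4 dBu.

+18.4 dBu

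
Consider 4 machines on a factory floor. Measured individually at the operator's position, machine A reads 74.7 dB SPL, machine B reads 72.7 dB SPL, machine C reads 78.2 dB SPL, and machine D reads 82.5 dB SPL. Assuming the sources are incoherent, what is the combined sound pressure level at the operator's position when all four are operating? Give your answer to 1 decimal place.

84.7 dB SPL

Add the sources as powers (linear), then convert back to dB:
L_total = 10·log₁₀(10^(74.7/10) + 10^(72.7/10) + 10^(78.2/10) + 10^(82.5/10)) = 10·log₁₀(292000000) = 84.7 dB SPL.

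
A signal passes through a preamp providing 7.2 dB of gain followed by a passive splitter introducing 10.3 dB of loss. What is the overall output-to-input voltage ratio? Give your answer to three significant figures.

Net gain = 7.2 + (−10.3) = -3.1 dB.
Voltage ratio = 10^(-3.1/20) = 0.700.

0.700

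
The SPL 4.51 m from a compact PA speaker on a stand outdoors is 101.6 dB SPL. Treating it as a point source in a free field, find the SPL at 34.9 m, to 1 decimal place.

83.8 dB SPL

Free-field point source: level drops by 20·log₁₀ of the distance ratio.
ΔL = −20·log₁₀(34.9/4.51) = -17.77 dB, so L₂ = 101.6 + (-17.77) = 83.8 dB SPL.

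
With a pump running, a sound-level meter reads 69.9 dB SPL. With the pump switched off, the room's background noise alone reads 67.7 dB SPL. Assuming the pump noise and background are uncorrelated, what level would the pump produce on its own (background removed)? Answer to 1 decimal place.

Subtract intensities: L_src = 10·log₁₀(10^(L_total/10) − 10^(L_bg/10)).
L_src = 10·log₁₀(10^(69.9/10) − 10^(67.7/10)) = 10·log₁₀(3884000) = 65.9 dB SPL.

65.9 dB SPL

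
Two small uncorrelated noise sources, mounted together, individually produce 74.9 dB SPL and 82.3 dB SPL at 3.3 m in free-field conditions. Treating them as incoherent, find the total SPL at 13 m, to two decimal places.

Combined at 3.3 m: 10·log₁₀(10^(74.9/10)+10^(82.3/10)) = 83.026 dB SPL.
Then apply −20·log₁₀(13/3.3) = -11.909 dB → 71.12 dB SPL.

71.12 dB SPL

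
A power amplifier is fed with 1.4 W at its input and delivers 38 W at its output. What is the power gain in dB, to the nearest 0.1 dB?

14.3 dB

Power is a power quantity, so gain = 10·log₁₀(P_out/P_in).
10·log₁₀(38/1.4) = 10·log₁₀(27.14) = 14.3 dB.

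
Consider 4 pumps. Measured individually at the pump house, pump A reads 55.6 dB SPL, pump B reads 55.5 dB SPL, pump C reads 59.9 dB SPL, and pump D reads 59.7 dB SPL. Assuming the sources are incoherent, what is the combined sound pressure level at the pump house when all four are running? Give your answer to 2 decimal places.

64.20 dB SPL

Uncorrelated sources add in intensity (power), not in dB.
L_total = 10·log₁₀(10^(55.6/10) + 10^(55.5/10) + 10^(59.9/10) + 10^(59.7/10)) = 10·log₁₀(2628000) = 64.20 dB SPL.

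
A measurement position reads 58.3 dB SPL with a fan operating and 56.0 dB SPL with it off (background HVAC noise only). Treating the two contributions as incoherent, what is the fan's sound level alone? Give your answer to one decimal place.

54.4 dB SPL

Subtract intensities: L_src = 10·log₁₀(10^(L_total/10) − 10^(L_bg/10)).
L_src = 10·log₁₀(10^(58.3/10) − 10^(56.0/10)) = 10·log₁₀(278000) = 54.4 dB SPL.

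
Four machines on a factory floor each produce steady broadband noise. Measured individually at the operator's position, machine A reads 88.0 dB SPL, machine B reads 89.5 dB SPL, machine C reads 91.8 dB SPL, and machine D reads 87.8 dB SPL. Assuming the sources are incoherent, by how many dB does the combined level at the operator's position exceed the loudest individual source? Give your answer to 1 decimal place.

Add the sources as powers (linear), then convert back to dB:
L_total = 10·log₁₀(10^(88.0/10) + 10^(89.5/10) + 10^(91.8/10) + 10^(87.8/10)) = 95.61 dB SPL.
Excess over the loudest (91.8 dB): 95.61 − 91.8 = 3.8 dB.

3.8 dB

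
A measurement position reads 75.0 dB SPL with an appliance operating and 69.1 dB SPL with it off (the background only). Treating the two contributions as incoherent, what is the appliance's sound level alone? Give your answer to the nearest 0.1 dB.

Background correction is a power subtraction:
L_src = 10·log₁₀(10^(75.0/10) − 10^(69.1/10)) = 10·log₁₀(23490000) = 73.7 dB SPL.

73.7 dB SPL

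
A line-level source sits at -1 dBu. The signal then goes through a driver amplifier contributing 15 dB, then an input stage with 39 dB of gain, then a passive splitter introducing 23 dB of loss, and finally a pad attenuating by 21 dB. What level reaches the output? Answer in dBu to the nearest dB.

Cascaded gains and losses add directly in dB.
-1 + 15 + 39 − 23 − 21 = +9 dBu.

+9 dBu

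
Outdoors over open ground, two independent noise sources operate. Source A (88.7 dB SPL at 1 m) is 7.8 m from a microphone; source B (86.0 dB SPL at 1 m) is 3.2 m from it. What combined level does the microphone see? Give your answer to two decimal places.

At the listener: L_A = 88.7 − 20·log₁₀(7.8) = 70.858 dB; L_B = 86.0 − 20·log₁₀(3.2) = 75.897 dB.
Combined: 10·log₁₀(10^(70.858/10)+10^(75.897/10)) = 77.08 dB SPL.

77.08 dB SPL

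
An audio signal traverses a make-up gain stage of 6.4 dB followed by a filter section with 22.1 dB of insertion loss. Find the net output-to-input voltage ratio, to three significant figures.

Net gain = 6.4 + (−22.1) = -15.7 dB.
Voltage ratio = 10^(-15.7/20) = 0.164.

0.164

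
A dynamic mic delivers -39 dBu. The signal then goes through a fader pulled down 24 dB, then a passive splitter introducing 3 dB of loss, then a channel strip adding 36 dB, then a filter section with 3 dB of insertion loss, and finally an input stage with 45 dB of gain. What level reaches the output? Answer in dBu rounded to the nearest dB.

+12 dBu

In dB, series stages simply add:
-39 − 24 − 3 + 36 − 3 + 45 = +12 dBu.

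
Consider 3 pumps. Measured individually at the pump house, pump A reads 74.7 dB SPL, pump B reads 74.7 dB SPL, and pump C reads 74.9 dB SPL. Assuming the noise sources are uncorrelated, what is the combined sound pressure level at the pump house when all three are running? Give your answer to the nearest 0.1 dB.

79.5 dB SPL

Uncorrelated sources add in intensity (power), not in dB.
L_total = 10·log₁₀(10^(74.7/10) + 10^(74.7/10) + 10^(74.9/10)) = 10·log₁₀(89930000) = 79.5 dB SPL.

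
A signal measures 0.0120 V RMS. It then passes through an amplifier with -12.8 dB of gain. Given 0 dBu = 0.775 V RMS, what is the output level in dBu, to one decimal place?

-49.0 dBu

Input level: 20·log₁₀(0.0120/0.775) = -36.20 dBu.
Output: -36.20 − 12.8 = -49.0 dBu.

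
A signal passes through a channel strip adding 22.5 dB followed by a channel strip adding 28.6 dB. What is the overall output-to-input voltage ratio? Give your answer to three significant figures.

359

Net gain = 22.5 + 28.6 = 51.1 dB.
Voltage ratio = 10^(51.1/20) = 359.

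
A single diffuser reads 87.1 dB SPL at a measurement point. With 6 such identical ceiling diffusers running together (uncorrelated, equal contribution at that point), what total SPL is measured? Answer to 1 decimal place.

94.9 dB SPL

6 equal incoherent sources raise the level by 10·log₁₀(6) = 7.78 dB.
L_total = 87.1 + 7.78 = 94.9 dB SPL.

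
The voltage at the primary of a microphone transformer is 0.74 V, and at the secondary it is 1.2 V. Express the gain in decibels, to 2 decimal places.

4.20 dB

Voltage ratio → dB uses the 20·log₁₀ form:
20·log₁₀(1.2/0.74) = 20·log₁₀(1.622) = 4.20 dB.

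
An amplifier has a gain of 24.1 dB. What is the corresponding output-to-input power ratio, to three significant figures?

257

Power ratio = 10^(dB/10).
10^(24.1/10) = 10^(2.410) = 257.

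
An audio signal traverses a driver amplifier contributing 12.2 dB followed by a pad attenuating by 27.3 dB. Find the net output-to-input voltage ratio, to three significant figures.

0.176

Net gain = 12.2 + (−27.3) = -15.1 dB.
Voltage ratio = 10^(-15.1/20) = 0.176.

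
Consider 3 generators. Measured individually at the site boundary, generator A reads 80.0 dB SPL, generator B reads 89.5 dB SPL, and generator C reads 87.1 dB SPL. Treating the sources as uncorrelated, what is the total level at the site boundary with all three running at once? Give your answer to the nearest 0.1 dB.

91.8 dB SPL

Add the sources as powers (linear), then convert back to dB:
L_total = 10·log₁₀(10^(80.0/10) + 10^(89.5/10) + 10^(87.1/10)) = 10·log₁₀(1504000000) = 91.8 dB SPL.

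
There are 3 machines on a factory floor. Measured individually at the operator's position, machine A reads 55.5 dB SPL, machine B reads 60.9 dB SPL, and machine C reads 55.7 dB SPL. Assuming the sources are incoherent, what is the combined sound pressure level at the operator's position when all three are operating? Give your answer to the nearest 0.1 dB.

62.9 dB SPL

Uncorrelated sources add in intensity (power), not in dB.
L_total = 10·log₁₀(10^(55.5/10) + 10^(60.9/10) + 10^(55.7/10)) = 10·log₁₀(1957000) = 62.9 dB SPL.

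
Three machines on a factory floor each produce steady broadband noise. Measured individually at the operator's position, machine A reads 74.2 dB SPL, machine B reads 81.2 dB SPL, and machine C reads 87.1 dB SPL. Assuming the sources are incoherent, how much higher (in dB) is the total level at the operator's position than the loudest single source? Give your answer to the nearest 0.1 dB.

1.2 dB

Add the sources as powers (linear), then convert back to dB:
L_total = 10·log₁₀(10^(74.2/10) + 10^(81.2/10) + 10^(87.1/10)) = 88.27 dB SPL.
Excess over the loudest (87.1 dB): 88.27 − 87.1 = 1.2 dB.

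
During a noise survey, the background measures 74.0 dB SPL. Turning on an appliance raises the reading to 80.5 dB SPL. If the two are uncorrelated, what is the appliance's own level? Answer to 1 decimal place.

79.4 dB SPL

Subtract intensities: L_src = 10·log₁₀(10^(L_total/10) − 10^(L_bg/10)).
L_src = 10·log₁₀(10^(80.5/10) − 10^(74.0/10)) = 10·log₁₀(87080000) = 79.4 dB SPL.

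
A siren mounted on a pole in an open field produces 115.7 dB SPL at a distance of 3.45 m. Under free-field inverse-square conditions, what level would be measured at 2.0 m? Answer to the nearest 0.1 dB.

Inverse-square spreading gives ΔL = −20·log₁₀(d₂/d₁).
ΔL = −20·log₁₀(2.0/3.45) = 4.74 dB, so L₂ = 115.7 + (4.74) = 120.4 dB SPL.

120.4 dB SPL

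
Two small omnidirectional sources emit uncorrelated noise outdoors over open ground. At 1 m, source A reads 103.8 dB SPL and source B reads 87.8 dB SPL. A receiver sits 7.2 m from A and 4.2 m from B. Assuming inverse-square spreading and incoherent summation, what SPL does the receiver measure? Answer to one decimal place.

87.0 dB SPL

At the listener: L_A = 103.8 − 20·log₁₀(7.2) = 86.65 dB; L_B = 87.8 − 20·log₁₀(4.2) = 75.34 dB.
Combined: 10·log₁₀(10^(86.65/10)+10^(75.34/10)) = 87.0 dB SPL.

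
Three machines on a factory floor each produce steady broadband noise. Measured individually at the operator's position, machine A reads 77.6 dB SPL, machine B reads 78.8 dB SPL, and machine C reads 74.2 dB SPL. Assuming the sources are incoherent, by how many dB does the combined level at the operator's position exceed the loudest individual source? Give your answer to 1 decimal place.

Uncorrelated sources add in intensity (power), not in dB.
L_total = 10·log₁₀(10^(77.6/10) + 10^(78.8/10) + 10^(74.2/10)) = 82.03 dB SPL.
Excess over the loudest (78.8 dB): 82.03 − 78.8 = 3.2 dB.

3.2 dB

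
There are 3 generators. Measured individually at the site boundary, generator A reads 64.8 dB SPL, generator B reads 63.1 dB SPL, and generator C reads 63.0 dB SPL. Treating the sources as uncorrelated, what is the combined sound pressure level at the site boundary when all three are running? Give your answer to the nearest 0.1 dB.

Add the sources as powers (linear), then convert back to dB:
L_total = 10·log₁₀(10^(64.8/10) + 10^(63.1/10) + 10^(63.0/10)) = 10·log₁₀(7057000) = 68.5 dB SPL.

68.5 dB SPL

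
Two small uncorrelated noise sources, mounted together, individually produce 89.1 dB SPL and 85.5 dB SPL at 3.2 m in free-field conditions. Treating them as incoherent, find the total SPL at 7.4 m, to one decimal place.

Combined at 3.2 m: 10·log₁₀(10^(89.1/10)+10^(85.5/10)) = 90.67 dB SPL.
Then apply −20·log₁₀(7.4/3.2) = -7.28 dB → 83.4 dB SPL.

83.4 dB SPL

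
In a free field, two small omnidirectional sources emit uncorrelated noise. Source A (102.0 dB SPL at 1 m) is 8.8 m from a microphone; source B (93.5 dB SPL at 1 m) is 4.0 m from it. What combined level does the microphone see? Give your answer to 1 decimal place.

85.4 dB SPL

At the listener: L_A = 102.0 − 20·log₁₀(8.8) = 83.11 dB; L_B = 93.5 − 20·log₁₀(4.0) = 81.46 dB.
Combined: 10·log₁₀(10^(83.11/10)+10^(81.46/10)) = 85.4 dB SPL.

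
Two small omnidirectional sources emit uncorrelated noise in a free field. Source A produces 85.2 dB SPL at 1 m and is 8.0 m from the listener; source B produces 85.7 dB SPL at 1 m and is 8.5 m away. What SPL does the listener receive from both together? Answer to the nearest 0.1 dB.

70.1 dB SPL

At the listener: L_A = 85.2 − 20·log₁₀(8.0) = 67.14 dB; L_B = 85.7 − 20·log₁₀(8.5) = 67.11 dB.
Combined: 10·log₁₀(10^(67.14/10)+10^(67.11/10)) = 70.1 dB SPL.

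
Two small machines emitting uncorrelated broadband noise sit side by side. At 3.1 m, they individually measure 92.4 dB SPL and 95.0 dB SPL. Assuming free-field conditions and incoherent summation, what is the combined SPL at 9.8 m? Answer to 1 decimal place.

86.9 dB SPL

Combined at 3.1 m: 10·log₁₀(10^(92.4/10)+10^(95.0/10)) = 96.90 dB SPL.
Then apply −20·log₁₀(9.8/3.1) = -10.00 dB → 86.9 dB SPL.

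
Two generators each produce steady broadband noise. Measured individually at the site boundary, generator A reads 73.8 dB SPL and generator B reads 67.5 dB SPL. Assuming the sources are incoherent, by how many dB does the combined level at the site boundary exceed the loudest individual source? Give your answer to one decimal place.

Uncorrelated sources add in intensity (power), not in dB.
L_total = 10·log₁₀(10^(73.8/10) + 10^(67.5/10)) = 74.71 dB SPL.
Excess over the loudest (73.8 dB): 74.71 − 73.8 = 0.9 dB.

0.9 dB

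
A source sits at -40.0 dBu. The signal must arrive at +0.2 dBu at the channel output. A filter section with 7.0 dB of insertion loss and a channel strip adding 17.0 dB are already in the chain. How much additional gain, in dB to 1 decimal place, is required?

30.2 dB

The required make-up gain is the shortfall in the dB sum.
G = +0.2 − (-40.0) + 7.0 − 17.0 = 30.2 dB.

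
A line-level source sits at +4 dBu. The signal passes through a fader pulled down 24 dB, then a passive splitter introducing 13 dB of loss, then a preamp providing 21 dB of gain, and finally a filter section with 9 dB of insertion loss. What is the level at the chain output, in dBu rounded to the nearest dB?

-21 dBu

In dB, series stages simply add:
+4 − 24 − 13 + 21 − 9 = -21 dBu.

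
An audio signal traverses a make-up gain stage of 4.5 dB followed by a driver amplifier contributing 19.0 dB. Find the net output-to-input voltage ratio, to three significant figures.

Net gain = 4.5 + 19.0 = 23.5 dB.
Voltage ratio = 10^(23.5/20) = 15.0.

15.0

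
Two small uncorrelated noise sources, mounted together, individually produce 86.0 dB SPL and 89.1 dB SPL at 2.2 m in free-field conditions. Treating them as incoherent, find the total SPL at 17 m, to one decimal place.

Combined at 2.2 m: 10·log₁₀(10^(86.0/10)+10^(89.1/10)) = 90.83 dB SPL.
Then apply −20·log₁₀(17/2.2) = -17.76 dB → 73.1 dB SPL.

73.1 dB SPL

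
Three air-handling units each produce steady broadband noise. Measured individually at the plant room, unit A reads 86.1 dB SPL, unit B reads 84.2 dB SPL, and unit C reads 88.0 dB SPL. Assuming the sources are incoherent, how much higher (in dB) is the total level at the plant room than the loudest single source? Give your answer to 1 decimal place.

3.1 dB

Incoherent sources sum as intensities:
L_total = 10·log₁₀(10^(86.1/10) + 10^(84.2/10) + 10^(88.0/10)) = 91.14 dB SPL.
Excess over the loudest (88.0 dB): 91.14 − 88.0 = 3.1 dB.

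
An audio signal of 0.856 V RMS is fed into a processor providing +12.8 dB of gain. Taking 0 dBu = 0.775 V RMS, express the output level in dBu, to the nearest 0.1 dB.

+13.7 dBu

Input level: 20·log₁₀(0.856/0.775) = 0.86 dBu.
Output: 0.86 + 12.8 = +13.7 dBu.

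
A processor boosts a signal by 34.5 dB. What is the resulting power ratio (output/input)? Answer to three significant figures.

2820

Power ratio = 10^(dB/10).
10^(34.5/10) = 10^(3.450) = 2820.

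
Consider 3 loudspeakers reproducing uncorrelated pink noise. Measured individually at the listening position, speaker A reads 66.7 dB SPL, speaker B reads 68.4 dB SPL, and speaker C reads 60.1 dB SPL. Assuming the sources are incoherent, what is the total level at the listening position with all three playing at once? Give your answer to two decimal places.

71.01 dB SPL

Add the sources as powers (linear), then convert back to dB:
L_total = 10·log₁₀(10^(66.7/10) + 10^(68.4/10) + 10^(60.1/10)) = 10·log₁₀(12620000) = 71.01 dB SPL.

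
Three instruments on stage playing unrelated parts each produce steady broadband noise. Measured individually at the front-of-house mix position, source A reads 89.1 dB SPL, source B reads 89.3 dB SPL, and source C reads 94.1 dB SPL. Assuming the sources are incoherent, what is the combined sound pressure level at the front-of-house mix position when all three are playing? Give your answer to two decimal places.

96.27 dB SPL

Incoherent sources sum as intensities:
L_total = 10·log₁₀(10^(89.1/10) + 10^(89.3/10) + 10^(94.1/10)) = 10·log₁₀(4234000000) = 96.27 dB SPL.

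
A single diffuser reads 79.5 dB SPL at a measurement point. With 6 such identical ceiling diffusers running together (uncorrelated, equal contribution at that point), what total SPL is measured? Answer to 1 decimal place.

87.3 dB SPL

6 equal incoherent sources raise the level by 10·log₁₀(6) = 7.78 dB.
L_total = 79.5 + 7.78 = 87.3 dB SPL.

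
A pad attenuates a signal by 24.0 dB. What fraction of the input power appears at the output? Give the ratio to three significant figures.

0.00398

Power ratio = 10^(dB/10).
10^(-24.0/10) = 10^(-2.400) = 0.00398.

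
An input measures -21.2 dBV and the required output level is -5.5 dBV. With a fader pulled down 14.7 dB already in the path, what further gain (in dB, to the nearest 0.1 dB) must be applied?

The required make-up gain is the shortfall in the dB sum.
G = -5.5 − (-21.2) + 14.7 = 30.4 dB.

30.4 dB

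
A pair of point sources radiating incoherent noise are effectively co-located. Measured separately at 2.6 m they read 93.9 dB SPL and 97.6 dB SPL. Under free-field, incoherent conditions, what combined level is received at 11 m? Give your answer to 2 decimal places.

Combined at 2.6 m: 10·log₁₀(10^(93.9/10)+10^(97.6/10)) = 99.143 dB SPL.
Then apply −20·log₁₀(11/2.6) = -12.528 dB → 86.61 dB SPL.

86.61 dB SPL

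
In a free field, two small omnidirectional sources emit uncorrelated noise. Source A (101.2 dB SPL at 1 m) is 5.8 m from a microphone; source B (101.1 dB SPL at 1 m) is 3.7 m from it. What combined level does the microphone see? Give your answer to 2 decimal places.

At the listener: L_A = 101.2 − 20·log₁₀(5.8) = 85.931 dB; L_B = 101.1 − 20·log₁₀(3.7) = 89.736 dB.
Combined: 10·log₁₀(10^(85.931/10)+10^(89.736/10)) = 91.25 dB SPL.

91.25 dB SPL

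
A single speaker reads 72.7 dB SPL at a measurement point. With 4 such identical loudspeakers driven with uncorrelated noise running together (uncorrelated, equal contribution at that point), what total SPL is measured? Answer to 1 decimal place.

78.7 dB SPL

4 equal incoherent sources raise the level by 10·log₁₀(4) = 6.02 dB.
L_total = 72.7 + 6.02 = 78.7 dB SPL.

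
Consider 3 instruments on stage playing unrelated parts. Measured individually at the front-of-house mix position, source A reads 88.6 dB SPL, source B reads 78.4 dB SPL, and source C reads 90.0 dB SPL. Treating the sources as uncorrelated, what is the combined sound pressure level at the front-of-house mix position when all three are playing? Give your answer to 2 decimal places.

Incoherent sources sum as intensities:
L_total = 10·log₁₀(10^(88.6/10) + 10^(78.4/10) + 10^(90.0/10)) = 10·log₁₀(1794000000) = 92.54 dB SPL.

92.54 dB SPL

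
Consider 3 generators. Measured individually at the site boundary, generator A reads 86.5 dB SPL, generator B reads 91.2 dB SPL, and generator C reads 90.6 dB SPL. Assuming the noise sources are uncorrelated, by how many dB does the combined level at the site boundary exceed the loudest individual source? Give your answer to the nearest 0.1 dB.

Add the sources as powers (linear), then convert back to dB:
L_total = 10·log₁₀(10^(86.5/10) + 10^(91.2/10) + 10^(90.6/10)) = 94.64 dB SPL.
Excess over the loudest (91.2 dB): 94.64 − 91.2 = 3.4 dB.

3.4 dB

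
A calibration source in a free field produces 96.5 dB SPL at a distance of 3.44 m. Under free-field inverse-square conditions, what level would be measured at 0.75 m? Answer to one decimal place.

For a point source in a free field, ΔL = −20·log₁₀(d₂/d₁).
ΔL = −20·log₁₀(0.75/3.44) = 13.23 dB, so L₂ = 96.5 + (13.23) = 109.7 dB SPL.

109.7 dB SPL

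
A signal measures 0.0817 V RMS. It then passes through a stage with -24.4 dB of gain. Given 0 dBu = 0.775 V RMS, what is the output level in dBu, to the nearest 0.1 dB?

-43.9 dBu

Input level: 20·log₁₀(0.0817/0.775) = -19.54 dBu.
Output: -19.54 − 24.4 = -43.9 dBu.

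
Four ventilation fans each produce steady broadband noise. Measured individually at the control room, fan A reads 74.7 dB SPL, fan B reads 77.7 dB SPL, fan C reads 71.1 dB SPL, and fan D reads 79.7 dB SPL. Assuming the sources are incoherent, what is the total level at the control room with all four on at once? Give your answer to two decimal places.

Add the sources as powers (linear), then convert back to dB:
L_total = 10·log₁₀(10^(74.7/10) + 10^(77.7/10) + 10^(71.1/10) + 10^(79.7/10)) = 10·log₁₀(194600000) = 82.89 dB SPL.

82.89 dB SPL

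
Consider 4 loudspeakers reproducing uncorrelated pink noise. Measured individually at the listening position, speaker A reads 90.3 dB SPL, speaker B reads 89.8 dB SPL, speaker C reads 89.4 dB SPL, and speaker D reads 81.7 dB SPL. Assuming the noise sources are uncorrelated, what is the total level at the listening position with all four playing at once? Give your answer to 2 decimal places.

94.84 dB SPL

Add the sources as powers (linear), then convert back to dB:
L_total = 10·log₁₀(10^(90.3/10) + 10^(89.8/10) + 10^(89.4/10) + 10^(81.7/10)) = 10·log₁₀(3045000000) = 94.84 dB SPL.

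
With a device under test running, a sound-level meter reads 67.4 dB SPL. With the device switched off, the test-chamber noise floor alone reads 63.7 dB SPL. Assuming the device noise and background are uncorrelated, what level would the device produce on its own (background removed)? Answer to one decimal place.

65.0 dB SPL

Subtract intensities: L_src = 10·log₁₀(10^(L_total/10) − 10^(L_bg/10)).
L_src = 10·log₁₀(10^(67.4/10) − 10^(63.7/10)) = 10·log₁₀(3151000) = 65.0 dB SPL.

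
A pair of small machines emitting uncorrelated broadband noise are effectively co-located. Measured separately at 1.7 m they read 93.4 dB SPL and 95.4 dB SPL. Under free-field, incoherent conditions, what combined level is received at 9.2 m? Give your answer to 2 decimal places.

Combined at 1.7 m: 10·log₁₀(10^(93.4/10)+10^(95.4/10)) = 97.524 dB SPL.
Then apply −20·log₁₀(9.2/1.7) = -14.667 dB → 82.86 dB SPL.

82.86 dB SPL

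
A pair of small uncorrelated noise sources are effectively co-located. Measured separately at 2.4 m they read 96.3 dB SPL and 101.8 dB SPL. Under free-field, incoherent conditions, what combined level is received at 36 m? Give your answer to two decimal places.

79.36 dB SPL

Combined at 2.4 m: 10·log₁₀(10^(96.3/10)+10^(101.8/10)) = 102.878 dB SPL.
Then apply −20·log₁₀(36/2.4) = -23.522 dB → 79.36 dB SPL.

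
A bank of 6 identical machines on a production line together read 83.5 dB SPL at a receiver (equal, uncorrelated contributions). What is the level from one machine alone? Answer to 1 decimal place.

6 equal incoherent sources add 10·log₁₀(6) = 7.78 dB over one source.
L_one = 83.5 − 7.78 = 75.7 dB SPL.

75.7 dB SPL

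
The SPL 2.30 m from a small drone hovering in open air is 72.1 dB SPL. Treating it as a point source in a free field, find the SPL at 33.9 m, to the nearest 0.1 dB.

48.7 dB SPL

Free-field point source: level drops by 20·log₁₀ of the distance ratio.
ΔL = −20·log₁₀(33.9/2.30) = -23.37 dB, so L₂ = 72.1 + (-23.37) = 48.7 dB SPL.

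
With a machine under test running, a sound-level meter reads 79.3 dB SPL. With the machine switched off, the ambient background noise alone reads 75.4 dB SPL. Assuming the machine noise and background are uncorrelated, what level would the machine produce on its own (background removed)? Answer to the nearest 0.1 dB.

77.0 dB SPL

Remove the background by subtracting linear intensities:
L_src = 10·log₁₀(10^(79.3/10) − 10^(75.4/10)) = 10·log₁₀(50440000) = 77.0 dB SPL.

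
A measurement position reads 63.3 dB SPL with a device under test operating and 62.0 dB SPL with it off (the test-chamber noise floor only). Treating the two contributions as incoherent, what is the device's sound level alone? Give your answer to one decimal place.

Background correction is a power subtraction:
L_src = 10·log₁₀(10^(63.3/10) − 10^(62.0/10)) = 10·log₁₀(553100) = 57.4 dB SPL.

57.4 dB SPL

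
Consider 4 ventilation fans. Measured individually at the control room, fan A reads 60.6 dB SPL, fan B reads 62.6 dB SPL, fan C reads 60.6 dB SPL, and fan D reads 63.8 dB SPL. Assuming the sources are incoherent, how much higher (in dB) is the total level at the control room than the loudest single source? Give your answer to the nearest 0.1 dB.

Incoherent sources sum as intensities:
L_total = 10·log₁₀(10^(60.6/10) + 10^(62.6/10) + 10^(60.6/10) + 10^(63.8/10)) = 68.14 dB SPL.
Excess over the loudest (63.8 dB): 68.14 − 63.8 = 4.3 dB.

4.3 dB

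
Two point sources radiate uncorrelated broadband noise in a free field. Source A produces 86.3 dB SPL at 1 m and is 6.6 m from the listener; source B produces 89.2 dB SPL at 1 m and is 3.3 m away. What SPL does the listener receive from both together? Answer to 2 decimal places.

At the listener: L_A = 86.3 − 20·log₁₀(6.6) = 69.909 dB; L_B = 89.2 − 20·log₁₀(3.3) = 78.830 dB.
Combined: 10·log₁₀(10^(69.909/10)+10^(78.830/10)) = 79.35 dB SPL.

79.35 dB SPL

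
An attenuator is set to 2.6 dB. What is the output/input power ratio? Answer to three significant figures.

0.550

Power ratio = 10^(dB/10).
10^(-2.6/10) = 10^(-0.2600) = 0.550.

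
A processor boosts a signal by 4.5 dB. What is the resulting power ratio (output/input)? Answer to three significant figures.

Power ratio = 10^(dB/10).
10^(4.5/10) = 10^(0.4500) = 2.82.

2.82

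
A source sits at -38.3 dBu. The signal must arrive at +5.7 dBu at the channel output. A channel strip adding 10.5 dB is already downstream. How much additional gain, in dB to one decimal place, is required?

The required make-up gain is the shortfall in the dB sum.
G = +5.7 − (-38.3) − 10.5 = 33.5 dB.

33.5 dB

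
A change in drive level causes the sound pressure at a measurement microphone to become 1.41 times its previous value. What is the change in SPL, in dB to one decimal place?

3.0 dB

SPL change from a pressure ratio uses the 20·log₁₀ form:
20·log₁₀(1.41) = 3.0 dB.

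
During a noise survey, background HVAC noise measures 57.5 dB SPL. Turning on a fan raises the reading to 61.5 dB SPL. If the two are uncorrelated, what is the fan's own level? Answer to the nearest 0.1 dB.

59.3 dB SPL

Remove the background by subtracting linear intensities:
L_src = 10·log₁₀(10^(61.5/10) − 10^(57.5/10)) = 10·log₁₀(850200) = 59.3 dB SPL.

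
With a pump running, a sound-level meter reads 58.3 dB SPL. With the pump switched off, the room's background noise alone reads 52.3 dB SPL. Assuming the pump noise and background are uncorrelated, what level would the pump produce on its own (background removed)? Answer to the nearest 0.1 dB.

Remove the background by subtracting linear intensities:
L_src = 10·log₁₀(10^(58.3/10) − 10^(52.3/10)) = 10·log₁₀(506300) = 57.0 dB SPL.

57.0 dB SPL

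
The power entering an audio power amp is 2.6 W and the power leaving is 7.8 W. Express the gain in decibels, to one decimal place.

4.8 dB

Power is a power quantity, so gain = 10·log₁₀(P_out/P_in).
10·log₁₀(7.8/2.6) = 10·log₁₀(3.000) = 4.8 dB.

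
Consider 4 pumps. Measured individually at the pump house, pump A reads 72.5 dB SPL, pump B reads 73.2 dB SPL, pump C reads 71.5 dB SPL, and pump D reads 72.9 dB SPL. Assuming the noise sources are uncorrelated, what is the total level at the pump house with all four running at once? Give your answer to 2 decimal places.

Incoherent sources sum as intensities:
L_total = 10·log₁₀(10^(72.5/10) + 10^(73.2/10) + 10^(71.5/10) + 10^(72.9/10)) = 10·log₁₀(72300000) = 78.59 dB SPL.

78.59 dB SPL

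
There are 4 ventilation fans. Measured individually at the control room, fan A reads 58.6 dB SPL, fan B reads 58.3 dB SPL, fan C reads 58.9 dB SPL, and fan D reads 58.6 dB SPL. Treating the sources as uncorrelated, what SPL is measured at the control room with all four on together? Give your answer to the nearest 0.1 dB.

Uncorrelated sources add in intensity (power), not in dB.
L_total = 10·log₁₀(10^(58.6/10) + 10^(58.3/10) + 10^(58.9/10) + 10^(58.6/10)) = 10·log₁₀(2901000) = 64.6 dB SPL.

64.6 dB SPL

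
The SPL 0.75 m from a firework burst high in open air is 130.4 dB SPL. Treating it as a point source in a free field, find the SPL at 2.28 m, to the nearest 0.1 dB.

Free-field point source: level drops by 20·log₁₀ of the distance ratio.
ΔL = −20·log₁₀(2.28/0.75) = -9.66 dB, so L₂ = 130.4 + (-9.66) = 120.7 dB SPL.

120.7 dB SPL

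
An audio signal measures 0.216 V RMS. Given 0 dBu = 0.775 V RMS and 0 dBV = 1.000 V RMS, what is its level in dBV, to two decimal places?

dBV = 20·log₁₀(V / 1.000 V).
20·log₁₀(0.216/1.000) = -13.31 dBV.

-13.31 dBV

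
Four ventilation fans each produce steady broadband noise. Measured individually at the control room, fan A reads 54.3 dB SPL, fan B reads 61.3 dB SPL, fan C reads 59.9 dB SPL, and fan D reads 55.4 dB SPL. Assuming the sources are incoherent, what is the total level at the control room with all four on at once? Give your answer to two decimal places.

64.69 dB SPL

Uncorrelated sources add in intensity (power), not in dB.
L_total = 10·log₁₀(10^(54.3/10) + 10^(61.3/10) + 10^(59.9/10) + 10^(55.4/10)) = 10·log₁₀(2942000) = 64.69 dB SPL.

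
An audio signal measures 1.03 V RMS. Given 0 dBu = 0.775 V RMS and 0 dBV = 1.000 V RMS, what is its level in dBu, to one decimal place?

+2.5 dBu

dBu = 20·log₁₀(V / 0.775 V).
20·log₁₀(1.03/0.775) = +2.5 dBu.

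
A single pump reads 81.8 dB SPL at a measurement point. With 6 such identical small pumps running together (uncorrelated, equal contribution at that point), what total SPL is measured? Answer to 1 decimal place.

6 equal incoherent sources raise the level by 10·log₁₀(6) = 7.78 dB.
L_total = 81.8 + 7.78 = 89.6 dB SPL.

89.6 dB SPL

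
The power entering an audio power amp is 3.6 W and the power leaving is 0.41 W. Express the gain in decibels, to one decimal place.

-9.4 dB

Power is a power quantity, so gain = 10·log₁₀(P_out/P_in).
10·log₁₀(0.41/3.6) = 10·log₁₀(0.1139) = -9.4 dB.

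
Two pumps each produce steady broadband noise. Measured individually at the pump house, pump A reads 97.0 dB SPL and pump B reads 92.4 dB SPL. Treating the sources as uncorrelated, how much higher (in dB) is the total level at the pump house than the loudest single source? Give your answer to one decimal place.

1.3 dB

Add the sources as powers (linear), then convert back to dB:
L_total = 10·log₁₀(10^(97.0/10) + 10^(92.4/10)) = 98.29 dB SPL.
Excess over the loudest (97.0 dB): 98.29 − 97.0 = 1.3 dB.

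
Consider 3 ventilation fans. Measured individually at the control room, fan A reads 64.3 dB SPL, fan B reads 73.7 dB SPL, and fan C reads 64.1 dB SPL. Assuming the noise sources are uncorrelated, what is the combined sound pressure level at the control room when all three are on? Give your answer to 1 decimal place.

Incoherent sources sum as intensities:
L_total = 10·log₁₀(10^(64.3/10) + 10^(73.7/10) + 10^(64.1/10)) = 10·log₁₀(28700000) = 74.6 dB SPL.

74.6 dB SPL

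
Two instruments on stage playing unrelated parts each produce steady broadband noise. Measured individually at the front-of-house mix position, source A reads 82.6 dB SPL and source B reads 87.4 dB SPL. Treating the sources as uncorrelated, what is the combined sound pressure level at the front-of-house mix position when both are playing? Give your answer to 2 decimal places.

88.64 dB SPL

Incoherent sources sum as intensities:
L_total = 10·log₁₀(10^(82.6/10) + 10^(87.4/10)) = 10·log₁₀(731500000) = 88.64 dB SPL.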